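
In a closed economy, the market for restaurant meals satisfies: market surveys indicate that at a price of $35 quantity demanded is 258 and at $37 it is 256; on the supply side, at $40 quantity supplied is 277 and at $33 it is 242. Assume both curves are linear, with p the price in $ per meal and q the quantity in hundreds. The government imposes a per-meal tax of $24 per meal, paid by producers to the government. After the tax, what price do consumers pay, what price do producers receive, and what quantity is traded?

Consumers pay $56; producers receive $32; quantity = 237.

Demand slope: (256 − 258)/(37 − 35) = -1, so qd = 293 − p.
Supply slope: (242 − 277)/(33 − 40) = 5, so qs = 5p + 77.
Without the tax, 293 − p = 5p + 77 gives 6p = 216, so p* = $36 and q* = 257.
With the tax collected from producers, supply shifts: qs = 5(p − 24) + 77.
Solving gives q = 237 with consumers paying $56 and producers receiving $32 (the $24 wedge).
The less price-elastic side of the market bears the larger share of a per-unit tax.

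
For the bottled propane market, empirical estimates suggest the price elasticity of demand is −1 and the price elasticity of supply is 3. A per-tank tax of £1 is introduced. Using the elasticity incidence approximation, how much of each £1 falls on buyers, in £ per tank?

Buyers bear ≈ £0.75 per tank.

Incidence ratio: buyers' share ≈ εs / (εs + |εd|) = 3 / (3 + 1) = 0.75.
So buyers bear ≈ 0.75 × £1 = £0.75; producers bear £0.25.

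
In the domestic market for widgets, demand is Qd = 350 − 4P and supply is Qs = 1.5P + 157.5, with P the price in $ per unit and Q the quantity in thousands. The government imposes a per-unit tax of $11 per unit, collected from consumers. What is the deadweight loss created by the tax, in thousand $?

Deadweight loss = $66 thousand.

Before the tax: set 350 − 4P = 1.5P + 157.5 → P* = $35, Q* = 210.
With the tax collected from consumers, demand (in seller-price terms) shifts: Qd = 350 − 4(P + 11).
New equilibrium: consumers pay $38, producers receive $27, Q = 198. (Wedge: Pb − Ps = 11.)
Quantity falls by |ΔQ| = |210 − 198| = 12.
DWL = ½ · t · |ΔQ| = ½ · 11 · 12 = $66.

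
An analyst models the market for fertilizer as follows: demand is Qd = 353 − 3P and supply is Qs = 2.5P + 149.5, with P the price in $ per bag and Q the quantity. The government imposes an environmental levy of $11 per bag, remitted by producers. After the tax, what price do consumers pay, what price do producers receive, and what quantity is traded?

Before the tax: set 353 − 3P = 2.5P + 149.5 → P* = $37, Q* = 242.
With the tax collected from producers, supply shifts: Qs = 2.5(P − 11) + 149.5.
New equilibrium: consumers pay $42, producers receive $31, Q = 227. (Wedge: Pb − Ps = 11.)
The less price-elastic side of the market bears the larger share of a per-unit tax.

Consumers pay $42; producers receive $31; quantity = 227.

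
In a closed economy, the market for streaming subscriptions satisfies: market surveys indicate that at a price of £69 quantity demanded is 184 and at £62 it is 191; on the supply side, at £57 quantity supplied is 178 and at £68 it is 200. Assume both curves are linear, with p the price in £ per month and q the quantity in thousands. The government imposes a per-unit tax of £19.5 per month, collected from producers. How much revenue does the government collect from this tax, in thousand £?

Demand slope: (191 − 184)/(62 − 69) = -1, so qd = 253 − p.
Supply slope: (200 − 178)/(68 − 57) = 2, so qs = 2p + 64.
Before the tax: set 253 − p = 2p + 64 → p* = £63, q* = 190.
With the tax collected from producers, supply shifts: qs = 2(p − 19.5) + 64.
Solving gives q = 177 with buyers paying £76 and producers receiving £56.5 (the £19.5 wedge).
Revenue = t · Q = 19.5 · 177 = £3451.5.

Tax revenue = £3451.5 thousand.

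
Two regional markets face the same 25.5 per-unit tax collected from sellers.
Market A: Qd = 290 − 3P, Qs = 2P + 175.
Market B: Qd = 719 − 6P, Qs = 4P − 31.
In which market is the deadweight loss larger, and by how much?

Market A: pre-tax P* = 23, Q* = 221; post-tax Q = 190.4; deadweight loss = 390.15.
Market B: pre-tax P* = 75, Q* = 269; post-tax Q = 207.8; deadweight loss = 780.3.
Difference: 390.15 vs 780.3 → market B is larger by 390.15.

Market B, by 390.15.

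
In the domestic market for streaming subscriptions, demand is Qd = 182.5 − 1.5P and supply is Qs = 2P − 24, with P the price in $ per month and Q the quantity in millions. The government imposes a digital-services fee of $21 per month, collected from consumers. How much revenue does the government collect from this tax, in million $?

Tax revenue = $1596 million.

Without the tax, 182.5 − 1.5P = 2P − 24 gives 3.5P = 206.5, so P* = $59 and Q* = 94.
With the tax collected from consumers, demand (in seller-price terms) shifts: Qd = 182.5 − 1.5(P + 21).
New equilibrium: consumers pay $71, sellers receive $50, Q = 76. (Wedge: Pb − Ps = 21.)
Revenue = t · Q = 21 · 76 = $1596.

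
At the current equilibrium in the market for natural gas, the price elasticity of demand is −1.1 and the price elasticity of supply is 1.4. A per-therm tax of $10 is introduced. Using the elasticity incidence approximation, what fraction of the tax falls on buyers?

Buyers' share ≈ 0.56.

Incidence ratio: buyers' share ≈ εs / (εs + |εd|) = 1.4 / (1.4 + 1.1) = 0.56.
Supply is the more elastic side, so buyers bear the larger share.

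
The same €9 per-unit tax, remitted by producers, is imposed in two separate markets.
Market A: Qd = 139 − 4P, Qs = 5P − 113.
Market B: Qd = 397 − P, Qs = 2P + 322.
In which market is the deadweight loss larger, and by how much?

Market A, by €63.

Market A: pre-tax P* = €28, Q* = 27; post-tax Q = 7; deadweight loss = €90.
Market B: pre-tax P* = €25, Q* = 372; post-tax Q = 366; deadweight loss = €27.
Difference: €90 vs €27 → market A is larger by €63.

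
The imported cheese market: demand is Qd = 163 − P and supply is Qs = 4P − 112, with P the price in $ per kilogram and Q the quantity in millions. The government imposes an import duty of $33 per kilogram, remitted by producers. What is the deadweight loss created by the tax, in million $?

Deadweight loss = $435.6 million.

Without the tax, 163 − P = 4P − 112 gives 5P = 275, so P* = $55 and Q* = 108.
With the tax collected from producers, supply shifts: Qs = 4(P − 33) − 112.
New equilibrium: buyers pay $81.4, producers receive $48.4, Q = 81.6. (Wedge: Pb − Ps = 33.)
Quantity falls by |ΔQ| = |108 − 81.6| = 26.4.
DWL = ½ · t · |ΔQ| = ½ · 33 · 26.4 = $435.6.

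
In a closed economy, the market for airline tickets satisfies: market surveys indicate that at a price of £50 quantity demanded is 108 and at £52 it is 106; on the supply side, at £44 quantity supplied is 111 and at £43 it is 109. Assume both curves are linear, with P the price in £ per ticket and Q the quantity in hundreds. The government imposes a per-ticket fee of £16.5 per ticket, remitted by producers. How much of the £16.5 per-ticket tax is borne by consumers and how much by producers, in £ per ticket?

Demand slope: (106 − 108)/(52 − 50) = -1, so Qd = 158 − P.
Supply slope: (109 − 111)/(43 − 44) = 2, so Qs = 2P + 23.
Before the tax: set 158 − P = 2P + 23 → P* = £45, Q* = 113.
With the tax collected from producers, supply shifts: Qs = 2(P − 16.5) + 23.
Solving gives Q = 102 with consumers paying £56 and producers receiving £39.5 (the £16.5 wedge).
Burden on consumers: £11; on producers: £5.5. (They sum to £16.5.)
The less price-elastic side of the market bears the larger share of a per-unit tax.

Consumers bear £11 per ticket; producers bear £5.5 per ticket.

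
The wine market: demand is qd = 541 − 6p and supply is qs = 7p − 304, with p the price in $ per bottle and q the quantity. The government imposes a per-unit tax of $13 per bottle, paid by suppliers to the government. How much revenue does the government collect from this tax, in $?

Before the tax: set 541 − 6p = 7p − 304 → p* = $65, q* = 151.
With the tax collected from suppliers, supply shifts: qs = 7(p − 13) − 304.
Solving gives q = 109 with buyers paying $72 and suppliers receiving $59 (the $13 wedge).
Revenue = t · Q = 13 · 109 = $1417.

Tax revenue = $1417.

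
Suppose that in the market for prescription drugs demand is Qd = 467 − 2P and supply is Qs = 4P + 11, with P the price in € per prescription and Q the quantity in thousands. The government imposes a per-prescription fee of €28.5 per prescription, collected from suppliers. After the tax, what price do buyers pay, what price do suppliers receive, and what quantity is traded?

Without the tax, 467 − 2P = 4P + 11 gives 6P = 456, so P* = €76 and Q* = 315.
With the tax collected from suppliers, supply shifts: Qs = 4(P − 28.5) + 11.
Solving gives Q = 277 with buyers paying €95 and suppliers receiving €66.5 (the €28.5 wedge).

Buyers pay €95; suppliers receive €66.5; quantity = 277.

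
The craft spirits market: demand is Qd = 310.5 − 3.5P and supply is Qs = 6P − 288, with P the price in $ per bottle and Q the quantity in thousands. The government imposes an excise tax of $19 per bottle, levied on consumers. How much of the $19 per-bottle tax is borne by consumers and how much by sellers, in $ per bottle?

Without the tax, 310.5 − 3.5P = 6P − 288 gives 9.5P = 598.5, so P* = $63 and Q* = 90.
With the tax collected from consumers, demand (in seller-price terms) shifts: Qd = 310.5 − 3.5(P + 19).
New equilibrium: consumers pay $75, sellers receive $56, Q = 48. (Wedge: Pb − Ps = 19.)
Burden on consumers: $12; on sellers: $7. (They sum to $19.)

Consumers bear $12 per bottle; sellers bear $7 per bottle.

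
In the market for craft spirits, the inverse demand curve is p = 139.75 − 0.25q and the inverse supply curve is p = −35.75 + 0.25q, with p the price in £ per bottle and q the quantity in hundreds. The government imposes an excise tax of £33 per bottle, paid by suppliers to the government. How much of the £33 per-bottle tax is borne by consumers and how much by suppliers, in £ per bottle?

Inverting to q(p) form: qd = 559 − 4p; qs = 4p + 143.
Without the tax, 559 − 4p = 4p + 143 gives 8p = 416, so p* = £52 and q* = 351.
With the tax collected from suppliers, supply shifts: qs = 4(p − 33) + 143.
Solving gives q = 285 with consumers paying £68.5 and suppliers receiving £35.5 (the £33 wedge).
Burden on consumers: £16.5; on suppliers: £16.5. (They sum to £33.)
The less price-elastic side of the market bears the larger share of a per-unit tax.

Consumers bear £16.5 per bottle; suppliers bear £16.5 per bottle.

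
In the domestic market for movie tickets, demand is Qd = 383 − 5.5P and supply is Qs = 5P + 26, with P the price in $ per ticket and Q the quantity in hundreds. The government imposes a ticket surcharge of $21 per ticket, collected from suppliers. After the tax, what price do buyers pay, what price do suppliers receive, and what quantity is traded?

Buyers pay $44; suppliers receive $23; quantity = 141.

Without the tax, 383 − 5.5P = 5P + 26 gives 10.5P = 357, so P* = $34 and Q* = 196.
With the tax collected from suppliers, supply shifts: Qs = 5(P − 21) + 26.
Solving gives Q = 141 with buyers paying $44 and suppliers receiving $23 (the $21 wedge).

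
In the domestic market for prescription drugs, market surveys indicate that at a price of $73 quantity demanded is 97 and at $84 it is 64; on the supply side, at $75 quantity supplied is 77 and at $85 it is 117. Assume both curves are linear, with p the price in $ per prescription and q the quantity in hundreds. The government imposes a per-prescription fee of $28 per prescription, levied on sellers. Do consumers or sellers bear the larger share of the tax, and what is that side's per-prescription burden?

Consumers bear the larger share: $16 per prescription.

Demand slope: (64 − 97)/(84 − 73) = -3, so qd = 316 − 3p.
Supply slope: (117 − 77)/(85 − 75) = 4, so qs = 4p − 223.
Without the tax, 316 − 3p = 4p − 223 gives 7p = 539, so p* = $77 and q* = 85.
With the tax collected from sellers, supply shifts: qs = 4(p − 28) − 223.
Solving gives q = 37 with consumers paying $93 and sellers receiving $65 (the $28 wedge).
Per-prescription burden: consumers $16, sellers $12.
Consumers take the larger share because demand is less price-elastic here (demand slope 3 vs supply slope 4).
The less price-elastic side of the market bears the larger share of a per-unit tax.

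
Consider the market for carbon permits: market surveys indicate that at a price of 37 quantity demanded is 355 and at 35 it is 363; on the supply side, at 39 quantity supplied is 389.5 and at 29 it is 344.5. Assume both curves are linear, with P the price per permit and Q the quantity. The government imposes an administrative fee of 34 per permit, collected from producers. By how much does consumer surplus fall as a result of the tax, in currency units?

Demand slope: (363 − 355)/(35 − 37) = -4, so Qd = 503 − 4P.
Supply slope: (344.5 − 389.5)/(29 − 39) = 4.5, so Qs = 4.5P + 214.
Before the tax: set 503 − 4P = 4.5P + 214 → P* = 34, Q* = 367.
With the tax collected from producers, supply shifts: Qs = 4.5(P − 34) + 214.
New equilibrium: buyers pay 52, producers receive 18, Q = 295. (Wedge: Pb − Ps = 34.)
ΔCS is the trapezoid between Q = 295 and Q = 367 of height 18: ½ · (367 + 295) · 18 = 5958.

Consumer surplus falls by 5958.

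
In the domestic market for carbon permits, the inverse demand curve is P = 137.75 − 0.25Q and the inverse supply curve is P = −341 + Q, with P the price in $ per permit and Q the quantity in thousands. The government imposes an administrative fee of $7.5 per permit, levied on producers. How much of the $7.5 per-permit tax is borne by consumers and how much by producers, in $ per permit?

Rewrite in direct form: Qd = 551 − 4P and Qs = P + 341.
Before the tax: set 551 − 4P = P + 341 → P* = $42, Q* = 383.
With the tax collected from producers, supply shifts: Qs = (P − 7.5) + 341.
Solving gives Q = 377 with consumers paying $43.5 and producers receiving $36 (the $7.5 wedge).
Burden on consumers: $1.5; on producers: $6. (They sum to $7.5.)
The less price-elastic side of the market bears the larger share of a per-unit tax.

Consumers bear $1.5 per permit; producers bear $6 per permit.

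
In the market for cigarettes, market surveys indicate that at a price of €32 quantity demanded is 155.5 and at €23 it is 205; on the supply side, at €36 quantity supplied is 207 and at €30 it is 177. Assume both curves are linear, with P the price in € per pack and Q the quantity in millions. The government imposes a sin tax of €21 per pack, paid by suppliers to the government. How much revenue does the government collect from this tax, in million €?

Tax revenue = €2457 million.

Demand slope: (205 − 155.5)/(23 − 32) = -5.5, so Qd = 331.5 − 5.5P.
Supply slope: (177 − 207)/(30 − 36) = 5, so Qs = 5P + 27.
Without the tax, 331.5 − 5.5P = 5P + 27 gives 10.5P = 304.5, so P* = €29 and Q* = 172.
With the tax collected from suppliers, supply shifts: Qs = 5(P − 21) + 27.
New equilibrium: consumers pay €39, suppliers receive €18, Q = 117. (Wedge: Pb − Ps = 21.)
Revenue = t · Q = 21 · 117 = €2457.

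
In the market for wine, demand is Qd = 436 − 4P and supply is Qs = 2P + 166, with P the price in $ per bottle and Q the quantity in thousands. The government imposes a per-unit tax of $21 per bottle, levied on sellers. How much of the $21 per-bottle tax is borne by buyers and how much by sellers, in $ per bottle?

Buyers bear $7 per bottle; sellers bear $14 per bottle.

Before the tax: set 436 − 4P = 2P + 166 → P* = $45, Q* = 256.
With the tax collected from sellers, supply shifts: Qs = 2(P − 21) + 166.
New equilibrium: buyers pay $52, sellers receive $31, Q = 228. (Wedge: Pb − Ps = 21.)
Burden on buyers: $7; on sellers: $14. (They sum to $21.)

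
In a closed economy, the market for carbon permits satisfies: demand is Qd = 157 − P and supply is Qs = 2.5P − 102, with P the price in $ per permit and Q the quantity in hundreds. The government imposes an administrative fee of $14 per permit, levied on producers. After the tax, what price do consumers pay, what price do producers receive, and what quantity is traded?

Without the tax, 157 − P = 2.5P − 102 gives 3.5P = 259, so P* = $74 and Q* = 83.
With the tax collected from producers, supply shifts: Qs = 2.5(P − 14) − 102.
New equilibrium: consumers pay $84, producers receive $70, Q = 73. (Wedge: Pb − Ps = 14.)
The less price-elastic side of the market bears the larger share of a per-unit tax.

Consumers pay $84; producers receive $70; quantity = 73.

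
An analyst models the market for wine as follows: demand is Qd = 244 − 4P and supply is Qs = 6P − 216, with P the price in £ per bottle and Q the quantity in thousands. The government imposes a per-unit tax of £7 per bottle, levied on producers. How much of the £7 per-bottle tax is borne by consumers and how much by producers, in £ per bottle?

Consumers bear £4.2 per bottle; producers bear £2.8 per bottle.

Before the tax: set 244 − 4P = 6P − 216 → P* = £46, Q* = 60.
With the tax collected from producers, supply shifts: Qs = 6(P − 7) − 216.
New equilibrium: consumers pay £50.2, producers receive £43.2, Q = 43.2. (Wedge: Pb − Ps = 7.)
Burden on consumers: £4.2; on producers: £2.8. (They sum to £7.)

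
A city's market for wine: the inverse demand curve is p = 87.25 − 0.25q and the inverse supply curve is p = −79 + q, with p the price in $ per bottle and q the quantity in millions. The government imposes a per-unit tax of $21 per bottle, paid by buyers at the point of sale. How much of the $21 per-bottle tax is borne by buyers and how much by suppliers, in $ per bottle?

Buyers bear $4.2 per bottle; suppliers bear $16.8 per bottle.

Rewrite in direct form: qd = 349 − 4p and qs = p + 79.
Without the tax, 349 − 4p = p + 79 gives 5p = 270, so p* = $54 and q* = 133.
With the tax collected from buyers, demand (in seller-price terms) shifts: qd = 349 − 4(p + 21).
Solving gives q = 116.2 with buyers paying $58.2 and suppliers receiving $37.2 (the $21 wedge).
Burden on buyers: $4.2; on suppliers: $16.8. (They sum to $21.)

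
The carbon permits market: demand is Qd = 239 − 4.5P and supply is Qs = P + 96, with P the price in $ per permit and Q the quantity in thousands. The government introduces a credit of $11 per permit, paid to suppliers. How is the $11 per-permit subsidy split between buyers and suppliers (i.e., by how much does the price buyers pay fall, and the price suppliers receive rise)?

Buyers gain $2 per permit; suppliers gain $9 per permit.

Before the subsidy: set 239 − 4.5P = P + 96 → P* = $26, Q* = 122.
With a per-unit subsidy paid to suppliers, each receives P + 11 per unit sold, so supply becomes Qs = (P + 11) + 96.
New equilibrium: buyers pay $24, suppliers receive $35, Q = 131. (Wedge: Pb − Ps = −11.)
Gain to buyers: $2; to suppliers: $9. (They sum to $11.)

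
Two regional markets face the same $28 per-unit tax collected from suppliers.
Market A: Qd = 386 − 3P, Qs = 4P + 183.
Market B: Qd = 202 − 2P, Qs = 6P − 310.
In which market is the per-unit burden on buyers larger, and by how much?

Market A: pre-tax P* = $29, Q* = 299; post-tax Q = 251; per-unit burden on buyers = $16.
Market B: pre-tax P* = $64, Q* = 74; post-tax Q = 32; per-unit burden on buyers = $21.
Difference: $16 vs $21 → market B is larger by $5.

Market B, by $5.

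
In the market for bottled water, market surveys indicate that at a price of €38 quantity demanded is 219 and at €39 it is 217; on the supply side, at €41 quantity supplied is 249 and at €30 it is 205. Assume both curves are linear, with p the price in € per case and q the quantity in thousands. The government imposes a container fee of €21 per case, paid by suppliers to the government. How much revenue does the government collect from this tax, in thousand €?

Tax revenue = €4137 thousand.

Demand slope: (217 − 219)/(39 − 38) = -2, so qd = 295 − 2p.
Supply slope: (205 − 249)/(30 − 41) = 4, so qs = 4p + 85.
Before the tax: set 295 − 2p = 4p + 85 → p* = €35, q* = 225.
With the tax collected from suppliers, supply shifts: qs = 4(p − 21) + 85.
New equilibrium: consumers pay €49, suppliers receive €28, q = 197. (Wedge: pb − ps = 21.)
Revenue = t · Q = 21 · 197 = €4137.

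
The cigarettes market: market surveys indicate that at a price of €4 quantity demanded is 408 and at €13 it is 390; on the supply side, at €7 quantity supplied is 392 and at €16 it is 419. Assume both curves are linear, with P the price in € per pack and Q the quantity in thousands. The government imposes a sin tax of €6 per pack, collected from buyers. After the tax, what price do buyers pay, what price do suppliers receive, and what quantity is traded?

Buyers pay €12.6; suppliers receive €6.6; quantity = 390.8.

Demand slope: (390 − 408)/(13 − 4) = -2, so Qd = 416 − 2P.
Supply slope: (419 − 392)/(16 − 7) = 3, so Qs = 3P + 371.
Without the tax, 416 − 2P = 3P + 371 gives 5P = 45, so P* = €9 and Q* = 398.
With the tax collected from buyers, demand (in seller-price terms) shifts: Qd = 416 − 2(P + 6).
New equilibrium: buyers pay €12.6, suppliers receive €6.6, Q = 390.8. (Wedge: Pb − Ps = 6.)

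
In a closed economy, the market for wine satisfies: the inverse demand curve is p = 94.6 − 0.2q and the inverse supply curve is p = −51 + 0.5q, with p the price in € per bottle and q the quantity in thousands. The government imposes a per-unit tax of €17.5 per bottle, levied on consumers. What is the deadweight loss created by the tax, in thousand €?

Deadweight loss = €218.75 thousand.

Inverting to q(p) form: qd = 473 − 5p; qs = 2p + 102.
Without the tax, 473 − 5p = 2p + 102 gives 7p = 371, so p* = €53 and q* = 208.
With the tax collected from consumers, demand (in seller-price terms) shifts: qd = 473 − 5(p + 17.5).
Solving gives q = 183 with consumers paying €58 and sellers receiving €40.5 (the €17.5 wedge).
Quantity falls by |ΔQ| = |208 − 183| = 25.
DWL = ½ · t · |ΔQ| = ½ · 17.5 · 25 = €218.75.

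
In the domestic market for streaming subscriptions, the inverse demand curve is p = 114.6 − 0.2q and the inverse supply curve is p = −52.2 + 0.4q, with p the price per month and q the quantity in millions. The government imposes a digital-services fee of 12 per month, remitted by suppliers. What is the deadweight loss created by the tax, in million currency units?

Deadweight loss = 120 million.

Rewrite in direct form: qd = 573 − 5p and qs = 2.5p + 130.5.
Without the tax, 573 − 5p = 2.5p + 130.5 gives 7.5p = 442.5, so p* = 59 and q* = 278.
With the tax collected from suppliers, supply shifts: qs = 2.5(p − 12) + 130.5.
Solving gives q = 258 with consumers paying 63 and suppliers receiving 51 (the 12 wedge).
Quantity falls by |ΔQ| = |278 − 258| = 20.
DWL = ½ · t · |ΔQ| = ½ · 12 · 20 = 120.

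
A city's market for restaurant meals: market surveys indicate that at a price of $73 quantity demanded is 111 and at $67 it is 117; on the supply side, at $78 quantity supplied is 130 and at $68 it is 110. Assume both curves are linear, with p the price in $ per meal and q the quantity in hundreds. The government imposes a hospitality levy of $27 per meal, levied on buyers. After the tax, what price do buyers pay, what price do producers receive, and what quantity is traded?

Demand slope: (117 − 111)/(67 − 73) = -1, so qd = 184 − p.
Supply slope: (110 − 130)/(68 − 78) = 2, so qs = 2p − 26.
Without the tax, 184 − p = 2p − 26 gives 3p = 210, so p* = $70 and q* = 114.
With the tax collected from buyers, demand (in seller-price terms) shifts: qd = 184 − (p + 27).
New equilibrium: buyers pay $88, producers receive $61, q = 96. (Wedge: pb − ps = 27.)
The less price-elastic side of the market bears the larger share of a per-unit tax.

Buyers pay $88; producers receive $61; quantity = 96.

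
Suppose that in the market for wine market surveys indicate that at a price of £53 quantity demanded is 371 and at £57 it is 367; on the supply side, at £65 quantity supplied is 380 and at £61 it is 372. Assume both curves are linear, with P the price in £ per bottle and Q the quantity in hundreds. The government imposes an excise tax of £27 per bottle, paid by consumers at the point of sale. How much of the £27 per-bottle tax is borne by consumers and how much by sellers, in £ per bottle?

Demand slope: (367 − 371)/(57 − 53) = -1, so Qd = 424 − P.
Supply slope: (372 − 380)/(61 − 65) = 2, so Qs = 2P + 250.
Before the tax: set 424 − P = 2P + 250 → P* = £58, Q* = 366.
With the tax collected from consumers, demand (in seller-price terms) shifts: Qd = 424 − (P + 27).
New equilibrium: consumers pay £76, sellers receive £49, Q = 348. (Wedge: Pb − Ps = 27.)
Burden on consumers: £18; on sellers: £9. (They sum to £27.)

Consumers bear £18 per bottle; sellers bear £9 per bottle.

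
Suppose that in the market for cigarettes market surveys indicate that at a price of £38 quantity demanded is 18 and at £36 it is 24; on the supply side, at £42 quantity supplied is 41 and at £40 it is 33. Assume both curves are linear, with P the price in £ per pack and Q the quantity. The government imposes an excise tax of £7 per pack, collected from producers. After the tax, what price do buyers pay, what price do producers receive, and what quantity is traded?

Demand slope: (24 − 18)/(36 − 38) = -3, so Qd = 132 − 3P.
Supply slope: (33 − 41)/(40 − 42) = 4, so Qs = 4P − 127.
Without the tax, 132 − 3P = 4P − 127 gives 7P = 259, so P* = £37 and Q* = 21.
With the tax collected from producers, supply shifts: Qs = 4(P − 7) − 127.
New equilibrium: buyers pay £41, producers receive £34, Q = 9. (Wedge: Pb − Ps = 7.)
The less price-elastic side of the market bears the larger share of a per-unit tax.

Buyers pay £41; producers receive £34; quantity = 9.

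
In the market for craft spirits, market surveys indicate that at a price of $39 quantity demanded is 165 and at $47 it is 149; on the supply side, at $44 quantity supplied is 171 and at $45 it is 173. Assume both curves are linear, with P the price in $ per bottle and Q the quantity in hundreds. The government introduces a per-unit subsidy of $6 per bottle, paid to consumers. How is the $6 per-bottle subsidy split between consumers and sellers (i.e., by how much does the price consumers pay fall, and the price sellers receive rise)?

Demand slope: (149 − 165)/(47 − 39) = -2, so Qd = 243 − 2P.
Supply slope: (173 − 171)/(45 − 44) = 2, so Qs = 2P + 83.
Without the subsidy, 243 − 2P = 2P + 83 gives 4P = 160, so P* = $40 and Q* = 163.
With a per-unit subsidy paid to consumers, each effectively pays P − 6, so demand becomes Qd = 243 − 2(P − 6).
Solving gives Q = 169 with consumers paying $37 and sellers receiving $43 (the $6 wedge).
Gain to consumers: $3; to sellers: $3. (They sum to $6.)

Consumers gain $3 per bottle; sellers gain $3 per bottle.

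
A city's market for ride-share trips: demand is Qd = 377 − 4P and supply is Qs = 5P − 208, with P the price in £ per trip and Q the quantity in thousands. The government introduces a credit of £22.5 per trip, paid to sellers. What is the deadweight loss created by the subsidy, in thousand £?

Before the subsidy: set 377 − 4P = 5P − 208 → P* = £65, Q* = 117.
With a per-unit subsidy paid to sellers, each receives P + 22.5 per unit sold, so supply becomes Qs = 5(P + 22.5) − 208.
Solving gives Q = 167 with buyers paying £52.5 and sellers receiving £75 (the £22.5 wedge).
Quantity rises by |ΔQ| = |117 − 167| = 50.
DWL = ½ · t · |ΔQ| = ½ · 22.5 · 50 = £562.5.

Deadweight loss = £562.5 thousand.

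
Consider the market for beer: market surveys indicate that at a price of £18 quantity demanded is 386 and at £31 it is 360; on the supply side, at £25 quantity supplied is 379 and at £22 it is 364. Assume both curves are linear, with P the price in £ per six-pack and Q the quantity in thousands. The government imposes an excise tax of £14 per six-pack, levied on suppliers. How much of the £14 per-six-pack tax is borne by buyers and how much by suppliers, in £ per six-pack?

Demand slope: (360 − 386)/(31 − 18) = -2, so Qd = 422 − 2P.
Supply slope: (364 − 379)/(22 − 25) = 5, so Qs = 5P + 254.
Before the tax: set 422 − 2P = 5P + 254 → P* = £24, Q* = 374.
With the tax collected from suppliers, supply shifts: Qs = 5(P − 14) + 254.
Solving gives Q = 354 with buyers paying £34 and suppliers receiving £20 (the £14 wedge).
Burden on buyers: £10; on suppliers: £4. (They sum to £14.)
The less price-elastic side of the market bears the larger share of a per-unit tax.

Buyers bear £10 per six-pack; suppliers bear £4 per six-pack.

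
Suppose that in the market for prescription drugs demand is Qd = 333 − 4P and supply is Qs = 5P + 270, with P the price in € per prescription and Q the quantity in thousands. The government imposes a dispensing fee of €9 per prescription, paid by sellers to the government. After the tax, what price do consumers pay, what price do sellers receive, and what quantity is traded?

Before the tax: set 333 − 4P = 5P + 270 → P* = €7, Q* = 305.
With the tax collected from sellers, supply shifts: Qs = 5(P − 9) + 270.
Solving gives Q = 285 with consumers paying €12 and sellers receiving €3 (the €9 wedge).
The less price-elastic side of the market bears the larger share of a per-unit tax.

Consumers pay €12; sellers receive €3; quantity = 285.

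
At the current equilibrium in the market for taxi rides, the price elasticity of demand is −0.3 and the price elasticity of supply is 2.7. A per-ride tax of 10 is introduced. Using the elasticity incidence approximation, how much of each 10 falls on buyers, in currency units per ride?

Buyers bear ≈ 9 per ride.

Incidence ratio: buyers' share ≈ εs / (εs + |εd|) = 2.7 / (2.7 + 0.3) = 0.9.
So buyers bear ≈ 0.9 × 10 = 9; suppliers bear 1.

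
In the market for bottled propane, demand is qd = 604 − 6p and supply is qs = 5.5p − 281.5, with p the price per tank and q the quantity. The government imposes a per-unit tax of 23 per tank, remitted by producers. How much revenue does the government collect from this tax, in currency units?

Before the tax: set 604 − 6p = 5.5p − 281.5 → p* = 77, q* = 142.
With the tax collected from producers, supply shifts: qs = 5.5(p − 23) − 281.5.
Solving gives q = 76 with buyers paying 88 and producers receiving 65 (the 23 wedge).
Revenue = t · Q = 23 · 76 = 1748.

Tax revenue = 1748.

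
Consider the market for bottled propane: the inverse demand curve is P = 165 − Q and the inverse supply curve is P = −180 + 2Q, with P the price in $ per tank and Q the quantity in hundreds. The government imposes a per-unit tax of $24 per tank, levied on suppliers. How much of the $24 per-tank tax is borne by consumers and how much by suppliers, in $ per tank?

Consumers bear $8 per tank; suppliers bear $16 per tank.

Inverting to Q(P) form: Qd = 165 − P; Qs = 0.5P + 90.
Without the tax, 165 − P = 0.5P + 90 gives 1.5P = 75, so P* = $50 and Q* = 115.
With the tax collected from suppliers, supply shifts: Qs = 0.5(P − 24) + 90.
Solving gives Q = 107 with consumers paying $58 and suppliers receiving $34 (the $24 wedge).
Burden on consumers: $8; on suppliers: $16. (They sum to $24.)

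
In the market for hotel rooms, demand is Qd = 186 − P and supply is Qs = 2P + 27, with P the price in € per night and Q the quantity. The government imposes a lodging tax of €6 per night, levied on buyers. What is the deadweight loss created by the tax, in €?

Without the tax, 186 − P = 2P + 27 gives 3P = 159, so P* = €53 and Q* = 133.
With the tax collected from buyers, demand (in seller-price terms) shifts: Qd = 186 − (P + 6).
New equilibrium: buyers pay €57, suppliers receive €51, Q = 129. (Wedge: Pb − Ps = 6.)
Quantity falls by |ΔQ| = |133 − 129| = 4.
DWL = ½ · t · |ΔQ| = ½ · 6 · 4 = €12.

Deadweight loss = €12.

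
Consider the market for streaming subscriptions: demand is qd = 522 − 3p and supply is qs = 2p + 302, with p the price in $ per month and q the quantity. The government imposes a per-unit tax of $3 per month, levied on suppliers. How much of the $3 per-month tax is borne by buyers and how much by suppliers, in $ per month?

Buyers bear $1.2 per month; suppliers bear $1.8 per month.

Before the tax: set 522 − 3p = 2p + 302 → p* = $44, q* = 390.
With the tax collected from suppliers, supply shifts: qs = 2(p − 3) + 302.
New equilibrium: buyers pay $45.2, suppliers receive $42.2, q = 386.4. (Wedge: pb − ps = 3.)
Burden on buyers: $1.2; on suppliers: $1.8. (They sum to $3.)
The less price-elastic side of the market bears the larger share of a per-unit tax.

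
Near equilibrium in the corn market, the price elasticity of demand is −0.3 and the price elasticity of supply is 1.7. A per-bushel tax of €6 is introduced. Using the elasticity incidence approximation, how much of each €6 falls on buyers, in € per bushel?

Incidence ratio: buyers' share ≈ εs / (εs + |εd|) = 1.7 / (1.7 + 0.3) = 0.85.
So buyers bear ≈ 0.85 × €6 = €5.1; producers bear €0.9.

Buyers bear ≈ €5.1 per bushel.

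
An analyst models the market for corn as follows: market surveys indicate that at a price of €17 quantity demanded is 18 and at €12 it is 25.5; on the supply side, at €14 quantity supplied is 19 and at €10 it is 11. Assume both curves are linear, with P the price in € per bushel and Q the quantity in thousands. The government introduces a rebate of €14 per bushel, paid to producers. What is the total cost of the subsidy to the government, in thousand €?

Government outlay = €462 thousand.

Demand slope: (25.5 − 18)/(12 − 17) = -1.5, so Qd = 43.5 − 1.5P.
Supply slope: (11 − 19)/(10 − 14) = 2, so Qs = 2P − 9.
Before the subsidy: set 43.5 − 1.5P = 2P − 9 → P* = €15, Q* = 21.
With a per-unit subsidy paid to producers, each receives P + 14 per unit sold, so supply becomes Qs = 2(P + 14) − 9.
New equilibrium: consumers pay €7, producers receive €21, Q = 33. (Wedge: Pb − Ps = −14.)
Outlay = t · Q = 14 · 33 = €462.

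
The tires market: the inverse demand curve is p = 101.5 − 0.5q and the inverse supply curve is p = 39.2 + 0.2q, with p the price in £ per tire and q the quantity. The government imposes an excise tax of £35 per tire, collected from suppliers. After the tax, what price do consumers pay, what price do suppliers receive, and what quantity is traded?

Consumers pay £82; suppliers receive £47; quantity = 39.

Rewrite in direct form: qd = 203 − 2p and qs = 5p − 196.
Without the tax, 203 − 2p = 5p − 196 gives 7p = 399, so p* = £57 and q* = 89.
With the tax collected from suppliers, supply shifts: qs = 5(p − 35) − 196.
New equilibrium: consumers pay £82, suppliers receive £47, q = 39. (Wedge: pb − ps = 35.)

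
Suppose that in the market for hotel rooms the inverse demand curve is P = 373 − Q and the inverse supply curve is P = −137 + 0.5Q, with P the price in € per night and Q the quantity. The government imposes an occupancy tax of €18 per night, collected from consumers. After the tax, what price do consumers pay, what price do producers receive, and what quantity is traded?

Consumers pay €45; producers receive €27; quantity = 328.

Rewrite in direct form: Qd = 373 − P and Qs = 2P + 274.
Before the tax: set 373 − P = 2P + 274 → P* = €33, Q* = 340.
With the tax collected from consumers, demand (in seller-price terms) shifts: Qd = 373 − (P + 18).
Solving gives Q = 328 with consumers paying €45 and producers receiving €27 (the €18 wedge).
The less price-elastic side of the market bears the larger share of a per-unit tax.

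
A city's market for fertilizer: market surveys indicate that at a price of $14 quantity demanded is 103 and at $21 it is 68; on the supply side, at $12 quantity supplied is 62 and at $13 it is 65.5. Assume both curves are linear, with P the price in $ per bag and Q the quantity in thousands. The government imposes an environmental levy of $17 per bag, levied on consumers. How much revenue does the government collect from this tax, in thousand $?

Tax revenue = $816 thousand.

Demand slope: (68 − 103)/(21 − 14) = -5, so Qd = 173 − 5P.
Supply slope: (65.5 − 62)/(13 − 12) = 3.5, so Qs = 3.5P + 20.
Before the tax: set 173 − 5P = 3.5P + 20 → P* = $18, Q* = 83.
With the tax collected from consumers, demand (in seller-price terms) shifts: Qd = 173 − 5(P + 17).
Solving gives Q = 48 with consumers paying $25 and suppliers receiving $8 (the $17 wedge).
Revenue = t · Q = 17 · 48 = $816.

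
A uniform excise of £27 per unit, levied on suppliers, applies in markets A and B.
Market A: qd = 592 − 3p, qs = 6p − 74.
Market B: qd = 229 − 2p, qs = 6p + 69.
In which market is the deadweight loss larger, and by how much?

Market A: pre-tax p* = £74, q* = 370; post-tax q = 316; deadweight loss = £729.
Market B: pre-tax p* = £20, q* = 189; post-tax q = 148.5; deadweight loss = £546.75.
Difference: £729 vs £546.75 → market A is larger by £182.25.

Market A, by £182.25.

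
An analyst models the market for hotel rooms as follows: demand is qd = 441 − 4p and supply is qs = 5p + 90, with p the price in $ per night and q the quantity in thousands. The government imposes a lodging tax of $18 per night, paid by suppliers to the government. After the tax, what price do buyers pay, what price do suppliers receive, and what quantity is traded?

Without the tax, 441 − 4p = 5p + 90 gives 9p = 351, so p* = $39 and q* = 285.
With the tax collected from suppliers, supply shifts: qs = 5(p − 18) + 90.
New equilibrium: buyers pay $49, suppliers receive $31, q = 245. (Wedge: pb − ps = 18.)

Buyers pay $49; suppliers receive $31; quantity = 245.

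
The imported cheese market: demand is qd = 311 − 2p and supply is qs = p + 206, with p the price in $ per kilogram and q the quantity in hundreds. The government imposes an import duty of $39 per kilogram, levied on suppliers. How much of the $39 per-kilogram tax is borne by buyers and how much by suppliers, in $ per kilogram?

Before the tax: set 311 − 2p = p + 206 → p* = $35, q* = 241.
With the tax collected from suppliers, supply shifts: qs = (p − 39) + 206.
Solving gives q = 215 with buyers paying $48 and suppliers receiving $9 (the $39 wedge).
Burden on buyers: $13; on suppliers: $26. (They sum to $39.)

Buyers bear $13 per kilogram; suppliers bear $26 per kilogram.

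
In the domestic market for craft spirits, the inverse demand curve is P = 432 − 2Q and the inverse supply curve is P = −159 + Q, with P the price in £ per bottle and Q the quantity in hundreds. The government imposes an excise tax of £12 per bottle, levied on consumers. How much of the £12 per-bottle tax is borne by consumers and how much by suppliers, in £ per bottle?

Rewrite in direct form: Qd = 216 − 0.5P and Qs = P + 159.
Without the tax, 216 − 0.5P = P + 159 gives 1.5P = 57, so P* = £38 and Q* = 197.
With the tax collected from consumers, demand (in seller-price terms) shifts: Qd = 216 − 0.5(P + 12).
Solving gives Q = 193 with consumers paying £46 and suppliers receiving £34 (the £12 wedge).
Burden on consumers: £8; on suppliers: £4. (They sum to £12.)

Consumers bear £8 per bottle; suppliers bear £4 per bottle.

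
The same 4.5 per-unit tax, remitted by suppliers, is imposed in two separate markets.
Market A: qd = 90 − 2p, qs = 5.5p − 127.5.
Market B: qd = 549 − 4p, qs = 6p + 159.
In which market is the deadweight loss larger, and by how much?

Market A: pre-tax p* = 29, q* = 32; post-tax q = 25.4; deadweight loss = 14.85.
Market B: pre-tax p* = 39, q* = 393; post-tax q = 382.2; deadweight loss = 24.3.
Difference: 14.85 vs 24.3 → market B is larger by 9.45.

Market B, by 9.45.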